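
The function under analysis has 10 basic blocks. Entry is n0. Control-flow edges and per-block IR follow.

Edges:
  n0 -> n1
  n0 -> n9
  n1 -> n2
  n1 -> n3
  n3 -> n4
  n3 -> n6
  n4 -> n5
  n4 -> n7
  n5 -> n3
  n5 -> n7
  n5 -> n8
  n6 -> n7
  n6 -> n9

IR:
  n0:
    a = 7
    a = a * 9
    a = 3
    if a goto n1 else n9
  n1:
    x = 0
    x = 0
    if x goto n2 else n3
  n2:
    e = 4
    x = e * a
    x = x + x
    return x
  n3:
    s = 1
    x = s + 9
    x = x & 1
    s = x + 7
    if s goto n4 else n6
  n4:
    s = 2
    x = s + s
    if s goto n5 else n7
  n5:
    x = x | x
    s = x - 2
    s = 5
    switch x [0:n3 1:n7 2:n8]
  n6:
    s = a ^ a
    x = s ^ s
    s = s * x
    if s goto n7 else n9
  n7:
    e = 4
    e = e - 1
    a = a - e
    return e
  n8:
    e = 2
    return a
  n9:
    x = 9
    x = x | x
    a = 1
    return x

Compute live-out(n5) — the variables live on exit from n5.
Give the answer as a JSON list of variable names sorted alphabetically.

def/use:
  n0 def {a} use ∅
  n1 def {x} use ∅
  n2 def {e,x} use {a}
  n3 def {s,x} use ∅
  n4 def {s,x} use ∅
  n5 def {s,x} use {x}
  n6 def {s,x} use {a}
  n7 def {a,e} use {a}
  n8 def {e} use {a}
  n9 def {a,x} use ∅

Backward fixpoint:
  live n0: ∅→{a}
  live n1: {a}→{a}
  live n2: {a}→∅
  live n3: {a}→{a}
  live n4: {a}→{a,x}
  live n5: {a,x}→{a}
  live n6: {a}→{a}
  live n7: {a}→∅
  live n8: {a}→∅
  live n9: ∅→∅

live-out(n5) = ["a"]

Answer: ["a"]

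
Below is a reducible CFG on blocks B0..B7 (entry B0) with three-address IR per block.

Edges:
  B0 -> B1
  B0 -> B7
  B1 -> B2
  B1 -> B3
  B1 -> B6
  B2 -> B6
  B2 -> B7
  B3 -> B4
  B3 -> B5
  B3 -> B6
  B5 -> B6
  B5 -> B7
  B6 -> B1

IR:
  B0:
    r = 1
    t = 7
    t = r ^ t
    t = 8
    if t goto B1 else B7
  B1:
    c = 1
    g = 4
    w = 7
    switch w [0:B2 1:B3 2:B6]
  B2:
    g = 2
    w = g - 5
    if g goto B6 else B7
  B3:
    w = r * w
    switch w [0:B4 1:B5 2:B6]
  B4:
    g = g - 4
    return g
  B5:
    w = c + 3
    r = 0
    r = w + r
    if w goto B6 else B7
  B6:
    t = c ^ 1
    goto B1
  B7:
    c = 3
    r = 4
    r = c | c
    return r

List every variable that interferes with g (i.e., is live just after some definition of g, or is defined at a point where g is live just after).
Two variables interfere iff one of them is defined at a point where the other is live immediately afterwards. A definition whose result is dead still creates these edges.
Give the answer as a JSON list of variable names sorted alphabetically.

def/use:
  B0: {r,t} / ∅
  B1: {c,g,w} / ∅
  B2: {g,w} / ∅
  B3: {w} / {r,w}
  B4: {g} / {g}
  B5: {r,w} / {c}
  B6: {t} / {c}
  B7: {c,r} / ∅

Live sets:
  live B0: ∅→{r}
  live B1: {r}→{c,g,r,w}
  live B2: {c,r}→{c,r}
  live B3: {c,g,r,w}→{c,g,r}
  live B4: {g}→∅
  live B5: {c}→{c,r}
  live B6: {c,r}→{r}
  live B7: ∅→∅

Conflict graph:
  c↔{g,r,w}
  g↔{c,r,w}
  r↔{c,g,t,w}
  t↔{r}
  w↔{c,g,r}

N(g) = ["c", "r", "w"]

Answer: ["c", "r", "w"]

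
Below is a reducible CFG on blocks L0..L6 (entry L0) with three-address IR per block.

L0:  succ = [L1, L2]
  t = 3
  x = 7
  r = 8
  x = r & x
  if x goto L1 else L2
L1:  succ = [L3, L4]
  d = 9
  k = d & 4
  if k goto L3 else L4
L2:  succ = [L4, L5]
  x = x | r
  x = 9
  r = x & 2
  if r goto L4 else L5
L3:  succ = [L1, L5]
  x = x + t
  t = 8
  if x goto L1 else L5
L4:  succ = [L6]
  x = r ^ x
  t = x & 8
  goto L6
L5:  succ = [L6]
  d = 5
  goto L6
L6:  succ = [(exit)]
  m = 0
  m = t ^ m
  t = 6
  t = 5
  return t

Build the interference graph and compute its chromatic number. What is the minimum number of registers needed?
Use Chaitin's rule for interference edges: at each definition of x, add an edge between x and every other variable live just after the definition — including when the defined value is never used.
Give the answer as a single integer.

Block summaries:
  L0: {r,t,x} / ∅
  L1: {d,k} / ∅
  L2: {r,x} / {r,x}
  L3: {t,x} / {t,x}
  L4: {t,x} / {r,x}
  L5: {d} / ∅
  L6: {m,t} / {t}

Backward fixpoint:
  live L0: ∅→{r,t,x}
  live L1: {r,t,x}→{r,t,x}
  live L2: {r,t,x}→{r,t,x}
  live L3: {r,t,x}→{r,t,x}
  live L4: {r,x}→{t}
  live L5: {t}→{t}
  live L6: {t}→∅

Interfere edges:
  d: {r,t,x}
  k: {r,t,x}
  m: {t}
  r: {d,k,t,x}
  t: {d,k,m,r,x}
  x: {d,k,r,t}

Chromatic number:
  lower bound: {d,r,t,x} mutually conflict ⇒ χ ≥ 4
  assign d→r3 k→r3 m→r1 r→r1 t→r0 x→r2 — no edge inside a register ⇒ χ ≤ 4
  χ = 4

Answer: 4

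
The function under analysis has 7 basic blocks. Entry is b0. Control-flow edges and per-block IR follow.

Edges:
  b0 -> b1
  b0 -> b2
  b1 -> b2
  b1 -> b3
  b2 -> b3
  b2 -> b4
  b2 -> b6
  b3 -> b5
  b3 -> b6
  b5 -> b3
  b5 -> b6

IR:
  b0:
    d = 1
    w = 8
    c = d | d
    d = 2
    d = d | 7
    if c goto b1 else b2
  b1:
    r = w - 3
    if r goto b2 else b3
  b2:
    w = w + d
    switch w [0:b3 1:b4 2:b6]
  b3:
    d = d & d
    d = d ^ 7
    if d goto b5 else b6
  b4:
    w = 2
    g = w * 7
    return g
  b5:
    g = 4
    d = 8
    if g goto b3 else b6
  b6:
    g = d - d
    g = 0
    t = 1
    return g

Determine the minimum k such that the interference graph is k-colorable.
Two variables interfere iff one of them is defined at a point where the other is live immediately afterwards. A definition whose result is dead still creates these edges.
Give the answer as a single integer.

Answer: 3

Analysis:
Block summaries:
  b0: {c,d,w} / ∅
  b1: {r} / {w}
  b2: {w} / {d,w}
  b3: {d} / {d}
  b4: {g,w} / ∅
  b5: {d,g} / ∅
  b6: {g,t} / {d}

Live sets:
  live b0: ∅→{d,w}
  live b1: {d,w}→{d,w}
  live b2: {d,w}→{d}
  live b3: {d}→{d}
  live b4: ∅→∅
  live b5: ∅→{d}
  live b6: {d}→∅

Interfere edges:
  c↔{d,w}
  d↔{c,g,r,w}
  g↔{d,t}
  r↔{d,w}
  t↔{g}
  w↔{c,d,r}

Colouring:
  {c,d,w} pairwise interfere (3-clique) ⇒ χ ≥ 3
  3-colouring: R0={d,t}  R1={g,w}  R2={c,r}
  χ = 3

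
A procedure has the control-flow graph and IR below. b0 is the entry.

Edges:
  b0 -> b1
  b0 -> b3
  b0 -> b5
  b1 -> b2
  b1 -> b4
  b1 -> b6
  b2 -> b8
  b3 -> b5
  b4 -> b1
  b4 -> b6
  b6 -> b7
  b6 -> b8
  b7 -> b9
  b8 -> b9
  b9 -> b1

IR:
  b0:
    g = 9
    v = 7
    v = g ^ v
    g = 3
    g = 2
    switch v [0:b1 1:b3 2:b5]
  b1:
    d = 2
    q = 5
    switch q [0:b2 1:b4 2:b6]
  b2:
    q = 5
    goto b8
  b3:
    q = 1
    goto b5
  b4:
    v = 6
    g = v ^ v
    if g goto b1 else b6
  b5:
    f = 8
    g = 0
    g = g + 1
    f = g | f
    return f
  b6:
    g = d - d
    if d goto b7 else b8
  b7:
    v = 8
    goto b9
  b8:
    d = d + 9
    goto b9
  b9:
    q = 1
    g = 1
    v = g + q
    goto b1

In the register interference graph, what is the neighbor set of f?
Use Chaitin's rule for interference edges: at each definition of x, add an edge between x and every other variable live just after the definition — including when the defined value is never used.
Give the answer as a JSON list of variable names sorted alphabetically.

Answer: ["g"]

Analysis:
Block summaries:
  b0: def={g,v} ue=∅
  b1: def={d,q} ue=∅
  b2: def={q} ue=∅
  b3: def={q} ue=∅
  b4: def={g,v} ue=∅
  b5: def={f,g} ue=∅
  b6: def={g} ue={d}
  b7: def={v} ue=∅
  b8: def={d} ue={d}
  b9: def={g,q,v} ue=∅

Liveness:
  b0 li=∅ lo=∅
  b1 li=∅ lo={d}
  b2 li={d} lo={d}
  b3 li=∅ lo=∅
  b4 li={d} lo={d}
  b5 li=∅ lo=∅
  b6 li={d} lo={d}
  b7 li=∅ lo=∅
  b8 li={d} lo=∅
  b9 li=∅ lo=∅

Interfere edges:
  d: {g,q,v}
  f: {g}
  g: {d,f,q,v}
  q: {d,g}
  v: {d,g}

N(f) = ["g"]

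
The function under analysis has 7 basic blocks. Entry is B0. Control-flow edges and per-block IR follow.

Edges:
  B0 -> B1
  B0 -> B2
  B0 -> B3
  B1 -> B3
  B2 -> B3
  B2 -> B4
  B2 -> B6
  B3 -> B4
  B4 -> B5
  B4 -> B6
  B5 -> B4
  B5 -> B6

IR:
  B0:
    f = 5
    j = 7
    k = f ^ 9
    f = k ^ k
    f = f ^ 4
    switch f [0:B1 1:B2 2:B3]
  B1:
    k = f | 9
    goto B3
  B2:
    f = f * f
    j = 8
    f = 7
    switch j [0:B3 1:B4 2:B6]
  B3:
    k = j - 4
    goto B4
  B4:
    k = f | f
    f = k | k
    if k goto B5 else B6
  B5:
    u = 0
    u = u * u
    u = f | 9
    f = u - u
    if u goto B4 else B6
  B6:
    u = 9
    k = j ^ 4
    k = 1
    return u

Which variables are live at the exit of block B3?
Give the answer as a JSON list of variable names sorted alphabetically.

Per-block:
  B0 def {f,j,k} use ∅
  B1 def {k} use {f}
  B2 def {f,j} use {f}
  B3 def {k} use {j}
  B4 def {f,k} use {f}
  B5 def {f,u} use {f}
  B6 def {k,u} use {j}

Backward fixpoint:
  B0 li=∅ lo={f,j}
  B1 li={f,j} lo={f,j}
  B2 li={f} lo={f,j}
  B3 li={f,j} lo={f,j}
  B4 li={f,j} lo={f,j}
  B5 li={f,j} lo={f,j}
  B6 li={j} lo=∅

live-out(B3) = ["f", "j"]

Answer: ["f", "j"]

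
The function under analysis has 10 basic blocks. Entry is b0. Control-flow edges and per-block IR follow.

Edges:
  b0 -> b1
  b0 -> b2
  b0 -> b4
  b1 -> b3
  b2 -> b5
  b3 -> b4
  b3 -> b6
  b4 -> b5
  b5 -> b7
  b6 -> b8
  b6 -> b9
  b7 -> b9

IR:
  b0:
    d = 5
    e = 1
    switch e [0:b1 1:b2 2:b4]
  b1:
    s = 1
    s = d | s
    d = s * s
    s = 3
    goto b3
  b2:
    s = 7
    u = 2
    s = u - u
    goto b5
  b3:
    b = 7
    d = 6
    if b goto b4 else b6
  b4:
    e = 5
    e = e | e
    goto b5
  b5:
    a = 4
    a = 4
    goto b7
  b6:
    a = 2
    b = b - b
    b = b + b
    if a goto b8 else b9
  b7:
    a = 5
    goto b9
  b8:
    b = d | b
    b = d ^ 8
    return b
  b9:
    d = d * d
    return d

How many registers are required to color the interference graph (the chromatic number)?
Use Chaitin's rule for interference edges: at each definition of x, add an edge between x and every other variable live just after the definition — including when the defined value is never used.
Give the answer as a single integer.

def/use:
  b0: {d,e} / ∅
  b1: {d,s} / {d}
  b2: {s,u} / ∅
  b3: {b,d} / ∅
  b4: {e} / ∅
  b5: {a} / ∅
  b6: {a,b} / {b}
  b7: {a} / ∅
  b8: {b} / {b,d}
  b9: {d} / {d}

Liveness:
  b0: in=∅ out={d}
  b1: in={d} out=∅
  b2: in={d} out={d}
  b3: in=∅ out={b,d}
  b4: in={d} out={d}
  b5: in={d} out={d}
  b6: in={b,d} out={b,d}
  b7: in={d} out={d}
  b8: in={b,d} out=∅
  b9: in={d} out=∅

Conflict graph:
  a: {b,d}
  b: {a,d}
  d: {a,b,e,s,u}
  e: {d}
  s: {d}
  u: {d}

Colouring:
  clique {a,b,d} ⇒ need ≥ 3
  assign a→R1 b→R2 d→R0 e→R1 s→R1 u→R1 — no edge inside a register ⇒ χ ≤ 3
  χ = 3

Answer: 3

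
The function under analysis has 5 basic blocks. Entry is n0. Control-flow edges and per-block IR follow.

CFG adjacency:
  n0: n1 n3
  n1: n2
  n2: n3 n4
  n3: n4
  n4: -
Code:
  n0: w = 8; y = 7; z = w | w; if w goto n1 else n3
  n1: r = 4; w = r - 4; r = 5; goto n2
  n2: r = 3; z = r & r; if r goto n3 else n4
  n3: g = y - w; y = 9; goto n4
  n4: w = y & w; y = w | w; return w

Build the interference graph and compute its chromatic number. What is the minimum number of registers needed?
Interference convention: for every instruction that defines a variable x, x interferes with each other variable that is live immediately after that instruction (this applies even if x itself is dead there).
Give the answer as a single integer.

Block summaries:
  n0: {w,y,z} / ∅
  n1: {r,w} / ∅
  n2: {r,z} / ∅
  n3: {g,y} / {w,y}
  n4: {w,y} / {w,y}

Backward fixpoint:
  n0 li=∅ lo={w,y}
  n1 li={y} lo={w,y}
  n2 li={w,y} lo={w,y}
  n3 li={w,y} lo={w,y}
  n4 li={w,y} lo=∅

Interfere edges:
  g: {w}
  r: {w,y,z}
  w: {g,r,y,z}
  y: {r,w,z}
  z: {r,w,y}

Registers:
  lower bound: {r,w,y,z} mutually conflict ⇒ χ ≥ 4
  assign g→c1 r→c1 w→c0 y→c2 z→c3 — no edge inside a register ⇒ χ ≤ 4
  χ = 4

Answer: 4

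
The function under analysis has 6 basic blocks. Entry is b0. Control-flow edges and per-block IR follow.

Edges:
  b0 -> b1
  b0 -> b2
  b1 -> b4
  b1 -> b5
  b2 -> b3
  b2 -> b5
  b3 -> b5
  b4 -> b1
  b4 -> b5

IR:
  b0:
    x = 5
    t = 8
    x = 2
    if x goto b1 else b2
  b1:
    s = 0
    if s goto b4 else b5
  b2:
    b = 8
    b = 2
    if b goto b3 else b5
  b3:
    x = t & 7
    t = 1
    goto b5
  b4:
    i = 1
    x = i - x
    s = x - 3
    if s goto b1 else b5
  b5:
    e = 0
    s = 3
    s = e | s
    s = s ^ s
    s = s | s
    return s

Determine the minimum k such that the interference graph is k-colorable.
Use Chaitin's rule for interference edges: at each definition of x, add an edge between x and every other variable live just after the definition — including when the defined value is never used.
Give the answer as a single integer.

Per-block:
  b0: def={t,x} ue=∅
  b1: def={s} ue=∅
  b2: def={b} ue=∅
  b3: def={t,x} ue={t}
  b4: def={i,s,x} ue={x}
  b5: def={e,s} ue=∅

Liveness:
  b0 li=∅ lo={t,x}
  b1 li={x} lo={x}
  b2 li={t} lo={t}
  b3 li={t} lo=∅
  b4 li={x} lo={x}
  b5 li=∅ lo=∅

Conflict graph:
  b — {t}
  e — {s}
  i — {x}
  s — {e,x}
  t — {b,x}
  x — {i,s,t}

Registers:
  {b,t} pairwise interfere (2-clique) ⇒ χ ≥ 2
  assign b→c0 e→c0 i→c1 s→c1 t→c1 x→c0 — no edge inside a register ⇒ χ ≤ 2
  χ = 2

Answer: 2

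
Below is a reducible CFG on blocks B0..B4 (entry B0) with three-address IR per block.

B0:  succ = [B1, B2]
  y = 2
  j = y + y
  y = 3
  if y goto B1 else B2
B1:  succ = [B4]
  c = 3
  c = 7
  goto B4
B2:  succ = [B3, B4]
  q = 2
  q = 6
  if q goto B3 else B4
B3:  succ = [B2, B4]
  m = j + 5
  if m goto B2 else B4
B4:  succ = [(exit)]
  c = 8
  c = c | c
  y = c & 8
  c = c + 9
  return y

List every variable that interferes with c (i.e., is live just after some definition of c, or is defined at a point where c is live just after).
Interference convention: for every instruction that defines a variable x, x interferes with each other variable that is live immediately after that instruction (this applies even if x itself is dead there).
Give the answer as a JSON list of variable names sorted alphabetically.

Answer: ["y"]

Working:
Per-block:
  B0: def={j,y} ue=∅
  B1: def={c} ue=∅
  B2: def={q} ue=∅
  B3: def={m} ue={j}
  B4: def={c,y} ue=∅

Liveness:
  live B0: ∅→{j}
  live B1: ∅→∅
  live B2: {j}→{j}
  live B3: {j}→{j}
  live B4: ∅→∅

Interfere edges:
  c — {y}
  j — {m,q,y}
  m — {j}
  q — {j}
  y — {c,j}

N(c) = ["y"]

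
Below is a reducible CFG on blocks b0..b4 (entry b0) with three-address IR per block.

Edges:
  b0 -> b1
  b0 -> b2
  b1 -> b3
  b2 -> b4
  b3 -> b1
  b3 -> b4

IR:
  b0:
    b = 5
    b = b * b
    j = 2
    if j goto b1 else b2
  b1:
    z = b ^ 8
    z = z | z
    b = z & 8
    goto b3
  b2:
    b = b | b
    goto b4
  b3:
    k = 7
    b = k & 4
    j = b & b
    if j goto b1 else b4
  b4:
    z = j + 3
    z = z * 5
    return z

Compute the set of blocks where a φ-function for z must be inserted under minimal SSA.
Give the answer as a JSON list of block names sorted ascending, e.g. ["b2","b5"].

Answer: ["b1", "b4"]

Analysis:
idom tree: b1←b0 b2←b0 b3←b1 b4←b0
Join-block Dom:
  b1: preds {b0,b3}: {b0} ∩ {b0,b1,b3} = {b0}; idom=b0
  b4: preds {b2,b3}: {b0,b2} ∩ {b0,b1,b3} = {b0}; idom=b0

DF walk-up:
  join b1 pred b0: · stop@b0
  join b1 pred b3: b3→b1 stop@b0
  join b4 pred b2: b2 stop@b0
  join b4 pred b3: b3→b1 stop@b0
  DF(b0)=∅
  DF(b1)={b1,b4}
  DF(b2)={b4}
  DF(b3)={b1,b4}
  DF(b4)=∅

φ for z: defs {b1,b4}
  DF⁺ = {b1,b4}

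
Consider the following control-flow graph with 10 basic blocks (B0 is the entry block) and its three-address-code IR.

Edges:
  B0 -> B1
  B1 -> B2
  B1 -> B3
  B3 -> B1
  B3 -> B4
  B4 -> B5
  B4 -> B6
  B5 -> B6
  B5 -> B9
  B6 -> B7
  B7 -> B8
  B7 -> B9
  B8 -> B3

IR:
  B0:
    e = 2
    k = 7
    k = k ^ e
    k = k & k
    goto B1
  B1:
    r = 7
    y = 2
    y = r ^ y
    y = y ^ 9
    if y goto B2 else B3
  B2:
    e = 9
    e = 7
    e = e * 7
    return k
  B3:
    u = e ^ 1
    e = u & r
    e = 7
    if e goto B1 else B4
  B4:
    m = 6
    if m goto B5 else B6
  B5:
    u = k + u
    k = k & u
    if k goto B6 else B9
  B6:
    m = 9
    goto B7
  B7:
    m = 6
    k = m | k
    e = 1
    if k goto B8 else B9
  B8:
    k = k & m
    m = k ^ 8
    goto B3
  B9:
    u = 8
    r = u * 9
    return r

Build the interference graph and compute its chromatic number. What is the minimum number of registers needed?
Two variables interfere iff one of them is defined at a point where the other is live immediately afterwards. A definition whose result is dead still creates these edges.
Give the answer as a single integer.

Answer: 5

Derivation:
Per-block:
  B0 def {e,k} use ∅
  B1 def {r,y} use ∅
  B2 def {e} use {k}
  B3 def {e,u} use {e,r}
  B4 def {m} use ∅
  B5 def {k,u} use {k,u}
  B6 def {m} use ∅
  B7 def {e,k,m} use {k}
  B8 def {k,m} use {k,m}
  B9 def {r,u} use ∅

Liveness:
  live B0: ∅→{e,k}
  live B1: {e,k}→{e,k,r}
  live B2: {k}→∅
  live B3: {e,k,r}→{e,k,r,u}
  live B4: {k,r,u}→{k,r,u}
  live B5: {k,r,u}→{k,r}
  live B6: {k,r}→{k,r}
  live B7: {k,r}→{e,k,m,r}
  live B8: {e,k,m,r}→{e,k,r}
  live B9: ∅→∅

Conflict graph:
  e — {k,m,r,u,y}
  k — {e,m,r,u,y}
  m — {e,k,r,u}
  r — {e,k,m,u,y}
  u — {e,k,m,r}
  y — {e,k,r}

Chromatic number:
  lower bound: {e,k,m,r,u} mutually conflict ⇒ χ ≥ 5
  assign e→r0 k→r1 m→r3 r→r2 u→r4 y→r3 — no edge inside a register ⇒ χ ≤ 5
  χ = 5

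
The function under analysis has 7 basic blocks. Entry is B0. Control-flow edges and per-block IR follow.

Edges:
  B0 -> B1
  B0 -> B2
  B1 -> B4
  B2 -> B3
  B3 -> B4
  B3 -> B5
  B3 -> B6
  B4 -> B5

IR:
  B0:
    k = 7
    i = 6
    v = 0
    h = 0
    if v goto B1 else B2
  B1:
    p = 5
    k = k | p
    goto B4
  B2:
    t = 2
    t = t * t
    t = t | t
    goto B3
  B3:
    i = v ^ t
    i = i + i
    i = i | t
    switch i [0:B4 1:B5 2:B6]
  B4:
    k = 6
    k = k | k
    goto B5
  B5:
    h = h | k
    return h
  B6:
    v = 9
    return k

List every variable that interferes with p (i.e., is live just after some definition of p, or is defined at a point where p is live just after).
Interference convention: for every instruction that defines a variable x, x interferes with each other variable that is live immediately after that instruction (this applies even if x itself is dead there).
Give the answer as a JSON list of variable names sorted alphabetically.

Per-block:
  B0: {h,i,k,v} / ∅
  B1: {k,p} / {k}
  B2: {t} / ∅
  B3: {i} / {t,v}
  B4: {k} / ∅
  B5: {h} / {h,k}
  B6: {v} / {k}

Live sets:
  B0 li=∅ lo={h,k,v}
  B1 li={h,k} lo={h}
  B2 li={h,k,v} lo={h,k,t,v}
  B3 li={h,k,t,v} lo={h,k}
  B4 li={h} lo={h,k}
  B5 li={h,k} lo=∅
  B6 li={k} lo=∅

Conflict graph:
  h↔{i,k,p,t,v}
  i↔{h,k,t}
  k↔{h,i,p,t,v}
  p↔{h,k}
  t↔{h,i,k,v}
  v↔{h,k,t}

N(p) = ["h", "k"]

Answer: ["h", "k"]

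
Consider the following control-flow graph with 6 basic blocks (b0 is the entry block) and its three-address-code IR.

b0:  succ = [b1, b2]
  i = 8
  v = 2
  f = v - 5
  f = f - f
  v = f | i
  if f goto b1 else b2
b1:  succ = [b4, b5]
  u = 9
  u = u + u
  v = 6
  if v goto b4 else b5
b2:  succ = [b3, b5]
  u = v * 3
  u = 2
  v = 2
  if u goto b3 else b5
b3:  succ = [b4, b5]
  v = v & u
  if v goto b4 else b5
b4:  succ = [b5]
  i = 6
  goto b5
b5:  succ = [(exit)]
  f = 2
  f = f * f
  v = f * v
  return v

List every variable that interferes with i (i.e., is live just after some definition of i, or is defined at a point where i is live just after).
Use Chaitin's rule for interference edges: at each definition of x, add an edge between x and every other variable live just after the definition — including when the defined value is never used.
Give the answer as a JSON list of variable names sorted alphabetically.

Answer: ["f", "v"]

Working:
def/use:
  b0: {f,i,v} / ∅
  b1: {u,v} / ∅
  b2: {u,v} / {v}
  b3: {v} / {u,v}
  b4: {i} / ∅
  b5: {f,v} / {v}

Liveness:
  b0 li=∅ lo={v}
  b1 li=∅ lo={v}
  b2 li={v} lo={u,v}
  b3 li={u,v} lo={v}
  b4 li={v} lo={v}
  b5 li={v} lo=∅

Interference:
  f↔{i,v}
  i↔{f,v}
  u↔{v}
  v↔{f,i,u}

N(i) = ["f", "v"]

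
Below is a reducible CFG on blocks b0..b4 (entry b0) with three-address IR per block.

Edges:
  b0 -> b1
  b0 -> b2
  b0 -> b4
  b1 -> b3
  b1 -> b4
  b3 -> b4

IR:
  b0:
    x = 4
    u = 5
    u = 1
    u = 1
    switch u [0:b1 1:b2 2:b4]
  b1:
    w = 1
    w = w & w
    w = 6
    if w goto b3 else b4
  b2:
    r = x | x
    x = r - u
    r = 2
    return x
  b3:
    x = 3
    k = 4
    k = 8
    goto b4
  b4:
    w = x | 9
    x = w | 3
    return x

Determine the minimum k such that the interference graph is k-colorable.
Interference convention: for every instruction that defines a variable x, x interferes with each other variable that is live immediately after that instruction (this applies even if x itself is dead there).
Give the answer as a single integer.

Answer: 3

Working:
Per-block:
  b0 def {u,x} use ∅
  b1 def {w} use ∅
  b2 def {r,x} use {u,x}
  b3 def {k,x} use ∅
  b4 def {w,x} use {x}

Backward fixpoint:
  b0 li=∅ lo={u,x}
  b1 li={x} lo={x}
  b2 li={u,x} lo=∅
  b3 li=∅ lo={x}
  b4 li={x} lo=∅

Interference:
  k — {x}
  r — {u,x}
  u — {r,x}
  w — {x}
  x — {k,r,u,w}

Colouring:
  {r,u,x} pairwise interfere (3-clique) ⇒ χ ≥ 3
  assign k→c1 r→c1 u→c2 w→c1 x→c0 — no edge inside a register ⇒ χ ≤ 3
  χ = 3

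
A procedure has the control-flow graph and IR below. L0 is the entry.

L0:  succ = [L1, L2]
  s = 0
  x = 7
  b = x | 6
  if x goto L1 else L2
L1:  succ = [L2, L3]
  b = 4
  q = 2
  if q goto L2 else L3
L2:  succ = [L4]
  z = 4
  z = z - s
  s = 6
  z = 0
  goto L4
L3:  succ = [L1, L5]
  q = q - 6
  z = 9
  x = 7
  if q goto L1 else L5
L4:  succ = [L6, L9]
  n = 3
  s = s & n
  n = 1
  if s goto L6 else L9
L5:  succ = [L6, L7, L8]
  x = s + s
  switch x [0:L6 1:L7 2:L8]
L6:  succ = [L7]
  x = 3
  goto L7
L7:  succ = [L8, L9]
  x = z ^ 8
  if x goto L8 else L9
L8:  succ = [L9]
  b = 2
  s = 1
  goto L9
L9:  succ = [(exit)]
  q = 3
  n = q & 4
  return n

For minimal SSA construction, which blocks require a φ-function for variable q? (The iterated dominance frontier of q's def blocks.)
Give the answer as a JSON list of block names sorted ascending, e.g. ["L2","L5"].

idom tree: L1←L0 L2←L0 L3←L1 L4←L2 L5←L3 L6←L0 L7←L0 L8←L0 L9←L0
Join-block Dom:
  L1: preds {L0,L3}: {L0} ∩ {L0,L1,L3} = {L0}; idom=L0
  L2: preds {L0,L1}: {L0} ∩ {L0,L1} = {L0}; idom=L0
  L6: preds {L4,L5}: {L0,L2,L4} ∩ {L0,L1,L3,L5} = {L0}; idom=L0
  L7: preds {L5,L6}: {L0,L1,L3,L5} ∩ {L0,L6} = {L0}; idom=L0
  L8: preds {L5,L7}: {L0,L1,L3,L5} ∩ {L0,L7} = {L0}; idom=L0
  L9: preds {L4,L7,L8}: {L0,L2,L4} ∩ {L0,L7} ∩ {L0,L8} = {L0}; idom=L0

Frontier:
  join L1 pred L0: · stop@L0
  join L1 pred L3: L3→L1 stop@L0
  join L2 pred L0: · stop@L0
  join L2 pred L1: L1 stop@L0
  join L6 pred L4: L4→L2 stop@L0
  join L6 pred L5: L5→L3→L1 stop@L0
  join L7 pred L5: L5→L3→L1 stop@L0
  join L7 pred L6: L6 stop@L0
  join L8 pred L5: L5→L3→L1 stop@L0
  join L8 pred L7: L7 stop@L0
  join L9 pred L4: L4→L2 stop@L0
  join L9 pred L7: L7 stop@L0
  join L9 pred L8: L8 stop@L0
  L0 → ∅
  L1 → {L1,L2,L6,L7,L8}
  L2 → {L6,L9}
  L3 → {L1,L6,L7,L8}
  L4 → {L6,L9}
  L5 → {L6,L7,L8}
  L6 → {L7}
  L7 → {L8,L9}
  L8 → {L9}
  L9 → ∅

φ for q: defs {L1,L3,L9}
  DF⁺ = {L1,L2,L6,L7,L8,L9}

Answer: ["L1", "L2", "L6", "L7", "L8", "L9"]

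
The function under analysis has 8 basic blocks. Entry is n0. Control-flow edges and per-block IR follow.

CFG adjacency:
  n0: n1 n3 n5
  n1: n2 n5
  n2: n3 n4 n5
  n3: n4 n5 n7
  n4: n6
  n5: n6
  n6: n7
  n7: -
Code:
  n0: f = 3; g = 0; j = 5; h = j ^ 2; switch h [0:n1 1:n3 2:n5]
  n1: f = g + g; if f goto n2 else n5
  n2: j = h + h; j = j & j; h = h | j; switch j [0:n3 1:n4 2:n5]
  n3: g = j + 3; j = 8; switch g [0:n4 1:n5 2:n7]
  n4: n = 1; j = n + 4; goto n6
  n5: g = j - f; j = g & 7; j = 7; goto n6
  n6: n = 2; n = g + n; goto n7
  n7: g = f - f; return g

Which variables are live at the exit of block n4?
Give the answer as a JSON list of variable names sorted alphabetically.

Per-block:
  n0: def={f,g,h,j} ue=∅
  n1: def={f} ue={g}
  n2: def={h,j} ue={h}
  n3: def={g,j} ue={j}
  n4: def={j,n} ue=∅
  n5: def={g,j} ue={f,j}
  n6: def={n} ue={g}
  n7: def={g} ue={f}

Liveness:
  n0: in=∅ out={f,g,h,j}
  n1: in={g,h,j} out={f,g,h,j}
  n2: in={f,g,h} out={f,g,j}
  n3: in={f,j} out={f,g,j}
  n4: in={f,g} out={f,g}
  n5: in={f,j} out={f,g}
  n6: in={f,g} out={f}
  n7: in={f} out=∅

live-out(n4) = ["f", "g"]

Answer: ["f", "g"]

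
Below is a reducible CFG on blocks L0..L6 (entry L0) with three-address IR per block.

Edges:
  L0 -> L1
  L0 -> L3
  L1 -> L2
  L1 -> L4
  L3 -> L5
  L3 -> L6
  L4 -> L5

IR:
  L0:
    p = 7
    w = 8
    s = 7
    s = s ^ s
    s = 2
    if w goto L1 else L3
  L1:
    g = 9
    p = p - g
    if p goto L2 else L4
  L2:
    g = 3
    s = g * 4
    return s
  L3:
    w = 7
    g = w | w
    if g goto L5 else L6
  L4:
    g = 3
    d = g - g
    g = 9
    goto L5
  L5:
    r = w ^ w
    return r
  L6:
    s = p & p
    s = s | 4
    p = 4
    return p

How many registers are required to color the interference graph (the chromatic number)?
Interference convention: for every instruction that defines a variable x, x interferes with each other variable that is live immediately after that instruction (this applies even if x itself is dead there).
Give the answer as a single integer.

Per-block:
  L0: {p,s,w} / ∅
  L1: {g,p} / {p}
  L2: {g,s} / ∅
  L3: {g,w} / ∅
  L4: {d,g} / ∅
  L5: {r} / {w}
  L6: {p,s} / {p}

Liveness:
  live L0: ∅→{p,w}
  live L1: {p,w}→{w}
  live L2: ∅→∅
  live L3: {p}→{p,w}
  live L4: {w}→{w}
  live L5: {w}→∅
  live L6: {p}→∅

Interfere edges:
  d↔{w}
  g↔{p,w}
  p↔{g,s,w}
  r↔∅
  s↔{p,w}
  w↔{d,g,p,s}

Chromatic number:
  clique {g,p,w} ⇒ need ≥ 3
  assign d→r1 g→r2 p→r1 r→r0 s→r2 w→r0 — no edge inside a register ⇒ χ ≤ 3
  χ = 3

Answer: 3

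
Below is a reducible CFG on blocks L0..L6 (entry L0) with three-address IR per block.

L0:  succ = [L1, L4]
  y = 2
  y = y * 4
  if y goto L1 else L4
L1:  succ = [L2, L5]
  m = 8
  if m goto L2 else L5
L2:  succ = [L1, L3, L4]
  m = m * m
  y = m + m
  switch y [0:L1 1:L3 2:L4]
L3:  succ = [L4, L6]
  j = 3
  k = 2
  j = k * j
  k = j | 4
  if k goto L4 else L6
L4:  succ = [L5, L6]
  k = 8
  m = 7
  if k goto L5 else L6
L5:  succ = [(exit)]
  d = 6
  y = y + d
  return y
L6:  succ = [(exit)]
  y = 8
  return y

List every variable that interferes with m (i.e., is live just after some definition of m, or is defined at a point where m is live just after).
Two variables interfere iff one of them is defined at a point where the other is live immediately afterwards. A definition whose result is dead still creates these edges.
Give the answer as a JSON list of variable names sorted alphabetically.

Answer: ["k", "y"]

Derivation:
def/use:
  L0 def {y} use ∅
  L1 def {m} use ∅
  L2 def {m,y} use {m}
  L3 def {j,k} use ∅
  L4 def {k,m} use ∅
  L5 def {d,y} use {y}
  L6 def {y} use ∅

Live sets:
  live L0: ∅→{y}
  live L1: {y}→{m,y}
  live L2: {m}→{y}
  live L3: {y}→{y}
  live L4: {y}→{y}
  live L5: {y}→∅
  live L6: ∅→∅

Conflict graph:
  d — {y}
  j — {k,y}
  k — {j,m,y}
  m — {k,y}
  y — {d,j,k,m}

N(m) = ["k", "y"]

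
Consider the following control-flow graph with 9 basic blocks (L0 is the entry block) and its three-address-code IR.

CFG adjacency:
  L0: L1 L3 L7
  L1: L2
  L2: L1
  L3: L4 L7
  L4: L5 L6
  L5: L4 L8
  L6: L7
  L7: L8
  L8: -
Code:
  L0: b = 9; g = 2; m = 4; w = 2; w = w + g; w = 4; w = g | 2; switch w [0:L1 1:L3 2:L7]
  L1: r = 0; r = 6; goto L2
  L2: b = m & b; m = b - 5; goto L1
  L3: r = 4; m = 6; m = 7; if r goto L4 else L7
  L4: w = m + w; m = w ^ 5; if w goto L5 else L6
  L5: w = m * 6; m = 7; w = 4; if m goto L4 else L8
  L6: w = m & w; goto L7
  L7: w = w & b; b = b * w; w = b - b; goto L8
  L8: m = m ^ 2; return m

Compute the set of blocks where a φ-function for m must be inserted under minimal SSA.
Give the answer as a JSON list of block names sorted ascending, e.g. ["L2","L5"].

Answer: ["L1", "L4", "L7", "L8"]

Analysis:
idom tree: L1←L0 L2←L1 L3←L0 L4←L3 L5←L4 L6←L4 L7←L0 L8←L0
Dom at joins:
  L1: preds {L0,L2}: {L0} ∩ {L0,L1,L2} = {L0}; idom=L0
  L4: preds {L3,L5}: {L0,L3} ∩ {L0,L3,L4,L5} = {L0,L3}; idom=L3
  L7: preds {L0,L3,L6}: {L0} ∩ {L0,L3} ∩ {L0,L3,L4,L6} = {L0}; idom=L0
  L8: preds {L5,L7}: {L0,L3,L4,L5} ∩ {L0,L7} = {L0}; idom=L0

Frontier:
  join L1 pred L0: · stop@L0
  join L1 pred L2: L2→L1 stop@L0
  join L4 pred L3: · stop@L3
  join L4 pred L5: L5→L4 stop@L3
  join L7 pred L0: · stop@L0
  join L7 pred L3: L3 stop@L0
  join L7 pred L6: L6→L4→L3 stop@L0
  join L8 pred L5: L5→L4→L3 stop@L0
  join L8 pred L7: L7 stop@L0
  L0 → ∅
  L1 → {L1}
  L2 → {L1}
  L3 → {L7,L8}
  L4 → {L4,L7,L8}
  L5 → {L4,L8}
  L6 → {L7}
  L7 → {L8}
  L8 → ∅

φ for m: defs {L0,L2,L3,L4,L5,L8}
  DF⁺ = {L1,L4,L7,L8}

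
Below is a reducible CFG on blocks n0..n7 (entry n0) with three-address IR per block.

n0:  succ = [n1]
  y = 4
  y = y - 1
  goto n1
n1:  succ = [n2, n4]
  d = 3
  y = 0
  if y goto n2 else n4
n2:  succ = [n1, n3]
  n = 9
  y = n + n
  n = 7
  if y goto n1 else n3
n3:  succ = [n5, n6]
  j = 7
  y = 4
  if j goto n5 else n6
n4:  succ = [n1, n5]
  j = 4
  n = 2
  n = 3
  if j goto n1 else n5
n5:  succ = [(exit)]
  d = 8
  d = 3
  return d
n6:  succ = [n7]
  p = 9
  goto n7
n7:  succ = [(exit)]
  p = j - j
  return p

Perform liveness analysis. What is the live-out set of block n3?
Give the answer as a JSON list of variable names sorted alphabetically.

Answer: ["j"]

Derivation:
def/use:
  n0: {y} / ∅
  n1: {d,y} / ∅
  n2: {n,y} / ∅
  n3: {j,y} / ∅
  n4: {j,n} / ∅
  n5: {d} / ∅
  n6: {p} / ∅
  n7: {p} / {j}

Liveness:
  n0: in=∅ out=∅
  n1: in=∅ out=∅
  n2: in=∅ out=∅
  n3: in=∅ out={j}
  n4: in=∅ out=∅
  n5: in=∅ out=∅
  n6: in={j} out={j}
  n7: in={j} out=∅

live-out(n3) = ["j"]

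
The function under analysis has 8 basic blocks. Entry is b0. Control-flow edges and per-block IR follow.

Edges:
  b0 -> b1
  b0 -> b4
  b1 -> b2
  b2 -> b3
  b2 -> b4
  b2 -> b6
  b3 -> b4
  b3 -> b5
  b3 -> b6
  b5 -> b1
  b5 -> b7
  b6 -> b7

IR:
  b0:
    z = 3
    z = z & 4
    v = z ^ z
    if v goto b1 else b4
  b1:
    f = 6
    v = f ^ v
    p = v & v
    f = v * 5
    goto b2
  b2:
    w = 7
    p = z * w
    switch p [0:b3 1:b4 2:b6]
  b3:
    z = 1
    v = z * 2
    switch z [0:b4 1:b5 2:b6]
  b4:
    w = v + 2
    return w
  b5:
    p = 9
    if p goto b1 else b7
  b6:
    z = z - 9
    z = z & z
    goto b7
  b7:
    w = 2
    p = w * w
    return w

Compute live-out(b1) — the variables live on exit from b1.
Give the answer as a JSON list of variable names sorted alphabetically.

Answer: ["v", "z"]

Analysis:
Per-block:
  b0 def {v,z} use ∅
  b1 def {f,p,v} use {v}
  b2 def {p,w} use {z}
  b3 def {v,z} use ∅
  b4 def {w} use {v}
  b5 def {p} use ∅
  b6 def {z} use {z}
  b7 def {p,w} use ∅

Liveness:
  b0 li=∅ lo={v,z}
  b1 li={v,z} lo={v,z}
  b2 li={v,z} lo={v,z}
  b3 li=∅ lo={v,z}
  b4 li={v} lo=∅
  b5 li={v,z} lo={v,z}
  b6 li={z} lo=∅
  b7 li=∅ lo=∅

live-out(b1) = ["v", "z"]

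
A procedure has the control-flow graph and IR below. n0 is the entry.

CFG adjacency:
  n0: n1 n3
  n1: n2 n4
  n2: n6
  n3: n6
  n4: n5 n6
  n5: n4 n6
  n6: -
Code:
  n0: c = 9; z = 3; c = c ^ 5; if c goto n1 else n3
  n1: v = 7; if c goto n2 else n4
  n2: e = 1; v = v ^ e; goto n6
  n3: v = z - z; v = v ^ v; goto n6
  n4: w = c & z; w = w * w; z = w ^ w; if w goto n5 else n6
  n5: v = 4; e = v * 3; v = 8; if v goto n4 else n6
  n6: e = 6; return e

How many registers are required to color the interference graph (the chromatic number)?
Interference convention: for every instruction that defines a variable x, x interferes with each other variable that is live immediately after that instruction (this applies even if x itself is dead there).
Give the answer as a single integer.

Answer: 4

Working:
def/use:
  n0: def={c,z} ue=∅
  n1: def={v} ue={c}
  n2: def={e,v} ue={v}
  n3: def={v} ue={z}
  n4: def={w,z} ue={c,z}
  n5: def={e,v} ue=∅
  n6: def={e} ue=∅

Liveness:
  n0 li=∅ lo={c,z}
  n1 li={c,z} lo={c,v,z}
  n2 li={v} lo=∅
  n3 li={z} lo=∅
  n4 li={c,z} lo={c,z}
  n5 li={c,z} lo={c,z}
  n6 li=∅ lo=∅

Interference:
  c — {e,v,w,z}
  e — {c,v,z}
  v — {c,e,z}
  w — {c,z}
  z — {c,e,v,w}

Chromatic number:
  {c,e,v,z} pairwise interfere (4-clique) ⇒ χ ≥ 4
  assign c→c0 e→c2 v→c3 w→c2 z→c1 — no edge inside a register ⇒ χ ≤ 4
  χ = 4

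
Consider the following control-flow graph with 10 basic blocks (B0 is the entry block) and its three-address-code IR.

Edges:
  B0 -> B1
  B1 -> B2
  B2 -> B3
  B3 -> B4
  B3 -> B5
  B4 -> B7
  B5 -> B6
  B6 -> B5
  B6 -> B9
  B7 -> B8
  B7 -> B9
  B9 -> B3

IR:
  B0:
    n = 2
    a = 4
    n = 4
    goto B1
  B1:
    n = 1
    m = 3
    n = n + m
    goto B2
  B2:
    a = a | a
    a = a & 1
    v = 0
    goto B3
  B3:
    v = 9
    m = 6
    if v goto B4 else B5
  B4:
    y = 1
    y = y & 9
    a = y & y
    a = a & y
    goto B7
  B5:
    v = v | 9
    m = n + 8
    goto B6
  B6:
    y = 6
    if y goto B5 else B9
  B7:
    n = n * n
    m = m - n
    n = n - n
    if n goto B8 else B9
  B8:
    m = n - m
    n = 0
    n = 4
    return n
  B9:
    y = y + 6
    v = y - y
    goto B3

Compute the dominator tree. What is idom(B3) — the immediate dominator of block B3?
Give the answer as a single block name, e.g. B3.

idom tree: B1←B0 B2←B1 B3←B2 B4←B3 B5←B3 B6←B5 B7←B4 B8←B7 B9←B3
Dom∩ at merges:
  B3: preds {B2,B9}: {B0,B1,B2} ∩ {B0,B1,B2,B3,B9} = {B0,B1,B2}; idom=B2
  B5: preds {B3,B6}: {B0,B1,B2,B3} ∩ {B0,B1,B2,B3,B5,B6} = {B0,B1,B2,B3}; idom=B3
  B9: preds {B6,B7}: {B0,B1,B2,B3,B5,B6} ∩ {B0,B1,B2,B3,B4,B7} = {B0,B1,B2,B3}; idom=B3

idom(B3) = B2

Answer: B2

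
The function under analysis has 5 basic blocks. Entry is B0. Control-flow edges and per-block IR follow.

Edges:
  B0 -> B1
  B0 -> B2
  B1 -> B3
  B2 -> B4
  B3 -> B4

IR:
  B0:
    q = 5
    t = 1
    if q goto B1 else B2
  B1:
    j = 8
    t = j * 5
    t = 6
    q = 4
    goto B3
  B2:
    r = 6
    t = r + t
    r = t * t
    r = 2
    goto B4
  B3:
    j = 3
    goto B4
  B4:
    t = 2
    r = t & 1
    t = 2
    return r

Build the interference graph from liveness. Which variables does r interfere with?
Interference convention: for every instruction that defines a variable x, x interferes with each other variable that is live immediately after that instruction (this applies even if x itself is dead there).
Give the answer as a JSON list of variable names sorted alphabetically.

def/use:
  B0: def={q,t} ue=∅
  B1: def={j,q,t} ue=∅
  B2: def={r,t} ue={t}
  B3: def={j} ue=∅
  B4: def={r,t} ue=∅

Backward fixpoint:
  B0: in=∅ out={t}
  B1: in=∅ out=∅
  B2: in={t} out=∅
  B3: in=∅ out=∅
  B4: in=∅ out=∅

Conflict graph:
  j↔∅
  q↔{t}
  r↔{t}
  t↔{q,r}

N(r) = ["t"]

Answer: ["t"]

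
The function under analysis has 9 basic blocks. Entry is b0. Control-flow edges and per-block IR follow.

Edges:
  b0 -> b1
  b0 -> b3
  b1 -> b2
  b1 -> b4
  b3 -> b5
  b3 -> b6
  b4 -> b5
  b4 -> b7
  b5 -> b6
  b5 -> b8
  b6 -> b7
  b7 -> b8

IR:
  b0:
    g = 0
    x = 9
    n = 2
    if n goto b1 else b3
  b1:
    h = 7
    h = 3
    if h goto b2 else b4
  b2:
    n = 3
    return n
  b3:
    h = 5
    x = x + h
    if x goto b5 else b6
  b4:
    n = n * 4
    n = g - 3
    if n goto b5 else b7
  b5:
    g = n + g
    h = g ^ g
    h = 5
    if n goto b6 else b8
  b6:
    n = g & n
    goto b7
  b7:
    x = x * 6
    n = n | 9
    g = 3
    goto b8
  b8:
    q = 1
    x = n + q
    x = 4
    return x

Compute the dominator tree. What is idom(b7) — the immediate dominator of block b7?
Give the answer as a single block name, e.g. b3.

Answer: b0

Analysis:
idom tree: b1←b0 b2←b1 b3←b0 b4←b1 b5←b0 b6←b0 b7←b0 b8←b0
Dom at joins:
  b5: preds {b3,b4}: {b0,b3} ∩ {b0,b1,b4} = {b0}; idom=b0
  b6: preds {b3,b5}: {b0,b3} ∩ {b0,b5} = {b0}; idom=b0
  b7: preds {b4,b6}: {b0,b1,b4} ∩ {b0,b6} = {b0}; idom=b0
  b8: preds {b5,b7}: {b0,b5} ∩ {b0,b7} = {b0}; idom=b0

idom(b7) = b0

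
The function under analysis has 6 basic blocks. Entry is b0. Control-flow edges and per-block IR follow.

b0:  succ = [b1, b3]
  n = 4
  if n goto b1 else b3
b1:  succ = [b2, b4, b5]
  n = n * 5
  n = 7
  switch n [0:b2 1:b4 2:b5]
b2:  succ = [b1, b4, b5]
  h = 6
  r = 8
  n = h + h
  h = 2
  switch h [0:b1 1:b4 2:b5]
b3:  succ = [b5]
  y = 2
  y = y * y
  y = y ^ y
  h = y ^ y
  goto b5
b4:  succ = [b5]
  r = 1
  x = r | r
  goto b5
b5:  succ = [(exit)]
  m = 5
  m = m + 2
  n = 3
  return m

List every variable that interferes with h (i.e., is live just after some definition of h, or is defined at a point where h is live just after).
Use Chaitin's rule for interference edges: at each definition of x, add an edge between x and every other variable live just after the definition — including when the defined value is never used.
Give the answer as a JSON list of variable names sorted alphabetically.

Answer: ["n", "r"]

Analysis:
Block summaries:
  b0: def={n} ue=∅
  b1: def={n} ue={n}
  b2: def={h,n,r} ue=∅
  b3: def={h,y} ue=∅
  b4: def={r,x} ue=∅
  b5: def={m,n} ue=∅

Backward fixpoint:
  live b0: ∅→{n}
  live b1: {n}→∅
  live b2: ∅→{n}
  live b3: ∅→∅
  live b4: ∅→∅
  live b5: ∅→∅

Interference:
  h: {n,r}
  m: {n}
  n: {h,m}
  r: {h}
  x: ∅
  y: ∅

N(h) = ["n", "r"]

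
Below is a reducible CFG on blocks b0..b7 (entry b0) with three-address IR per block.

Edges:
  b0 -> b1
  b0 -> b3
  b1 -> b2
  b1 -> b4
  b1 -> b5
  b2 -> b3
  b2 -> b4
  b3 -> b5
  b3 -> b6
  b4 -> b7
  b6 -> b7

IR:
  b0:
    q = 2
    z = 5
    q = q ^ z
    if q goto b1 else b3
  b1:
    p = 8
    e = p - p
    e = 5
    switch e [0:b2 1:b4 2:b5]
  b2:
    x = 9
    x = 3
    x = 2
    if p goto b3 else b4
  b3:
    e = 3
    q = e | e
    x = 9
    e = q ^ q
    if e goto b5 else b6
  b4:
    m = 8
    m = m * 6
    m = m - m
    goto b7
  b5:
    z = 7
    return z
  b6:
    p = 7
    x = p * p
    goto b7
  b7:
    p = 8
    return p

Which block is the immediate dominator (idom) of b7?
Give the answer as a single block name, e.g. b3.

idom tree: b1←b0 b2←b1 b3←b0 b4←b1 b5←b0 b6←b3 b7←b0
Dom at joins:
  b3: preds {b0,b2}: {b0} ∩ {b0,b1,b2} = {b0}; idom=b0
  b4: preds {b1,b2}: {b0,b1} ∩ {b0,b1,b2} = {b0,b1}; idom=b1
  b5: preds {b1,b3}: {b0,b1} ∩ {b0,b3} = {b0}; idom=b0
  b7: preds {b4,b6}: {b0,b1,b4} ∩ {b0,b3,b6} = {b0}; idom=b0

idom(b7) = b0

Answer: b0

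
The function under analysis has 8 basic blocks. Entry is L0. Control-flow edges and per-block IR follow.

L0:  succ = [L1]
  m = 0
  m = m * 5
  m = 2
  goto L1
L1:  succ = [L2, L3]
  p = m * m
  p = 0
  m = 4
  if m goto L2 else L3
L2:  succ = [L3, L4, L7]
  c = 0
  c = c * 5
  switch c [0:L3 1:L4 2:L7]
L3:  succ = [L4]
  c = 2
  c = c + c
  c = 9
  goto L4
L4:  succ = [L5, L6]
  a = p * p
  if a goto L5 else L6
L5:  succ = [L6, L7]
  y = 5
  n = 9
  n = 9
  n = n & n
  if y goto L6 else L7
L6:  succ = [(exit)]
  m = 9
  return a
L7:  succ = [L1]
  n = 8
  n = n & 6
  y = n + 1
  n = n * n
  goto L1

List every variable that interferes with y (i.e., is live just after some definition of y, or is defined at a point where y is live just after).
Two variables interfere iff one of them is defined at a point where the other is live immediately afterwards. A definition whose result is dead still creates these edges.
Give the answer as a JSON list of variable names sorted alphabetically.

def/use:
  L0: {m} / ∅
  L1: {m,p} / {m}
  L2: {c} / ∅
  L3: {c} / ∅
  L4: {a} / {p}
  L5: {n,y} / ∅
  L6: {m} / {a}
  L7: {n,y} / ∅

Backward fixpoint:
  L0: in=∅ out={m}
  L1: in={m} out={m,p}
  L2: in={m,p} out={m,p}
  L3: in={m,p} out={m,p}
  L4: in={m,p} out={a,m}
  L5: in={a,m} out={a,m}
  L6: in={a} out=∅
  L7: in={m} out={m}

Interfere edges:
  a — {m,n,y}
  c — {m,p}
  m — {a,c,n,p,y}
  n — {a,m,y}
  p — {c,m}
  y — {a,m,n}

N(y) = ["a", "m", "n"]

Answer: ["a", "m", "n"]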